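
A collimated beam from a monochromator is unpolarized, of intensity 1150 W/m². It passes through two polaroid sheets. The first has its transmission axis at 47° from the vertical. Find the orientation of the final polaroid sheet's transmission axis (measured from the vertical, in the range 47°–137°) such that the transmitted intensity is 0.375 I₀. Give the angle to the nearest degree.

Unpolarized light through the first polarizer → I₁ = ½ I₀, now polarized at 47°.
Need I₂/I₀ = 0.375, so cos²(θ − 47°) = 0.375 / 0.5 = 0.75.
θ − 47° = arccos(√0.75) = 30.0°, giving θ ≈ 47 + 30.0 = 77.0°.

θ ≈ 77°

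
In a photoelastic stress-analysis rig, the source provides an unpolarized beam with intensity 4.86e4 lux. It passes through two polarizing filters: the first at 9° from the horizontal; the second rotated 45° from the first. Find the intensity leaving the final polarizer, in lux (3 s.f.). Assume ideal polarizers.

I ≈ 1.22e4 lux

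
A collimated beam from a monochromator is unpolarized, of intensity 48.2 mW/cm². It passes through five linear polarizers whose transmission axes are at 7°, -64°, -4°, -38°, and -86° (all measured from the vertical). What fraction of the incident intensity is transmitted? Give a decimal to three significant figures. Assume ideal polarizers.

I/I₀ ≈ 0.00408

Unpolarized light through the first polarizer → I₁ = 48.2 mW/cm²/2 = 24.1 mW/cm², polarized at 7°.
I₂ = I₁ · cos²(71°) = 24.1 · 0.106 = 2.554 mW/cm².
I₃ = I₂ · cos²(60°) = 2.554 · 0.25 = 0.6386 mW/cm².
I₄ = I₃ · cos²(34°) = 0.6386 · 0.6873 = 0.4389 mW/cm².
I₅ = I₄ · cos²(48°) = 0.4389 · 0.4477 = 0.1965 mW/cm².
Transmitted fraction = 0.004077.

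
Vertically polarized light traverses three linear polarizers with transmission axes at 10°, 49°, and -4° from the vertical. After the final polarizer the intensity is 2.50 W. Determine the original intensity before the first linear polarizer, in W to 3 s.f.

I₀ ≈ 11.8 W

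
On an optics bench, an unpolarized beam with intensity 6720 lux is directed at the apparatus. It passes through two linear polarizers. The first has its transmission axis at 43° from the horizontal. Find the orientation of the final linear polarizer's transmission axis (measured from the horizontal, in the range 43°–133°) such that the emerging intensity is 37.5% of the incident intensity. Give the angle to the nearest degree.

Unpolarized light through the first polarizer → I₁ = ½ I₀, now polarized at 43°.
Need I₂/I₀ = 0.375, so cos²(θ − 43°) = 0.375 / 0.5 = 0.75.
θ − 43° = arccos(√0.75) = 30.0°, giving θ ≈ 43 + 30.0 = 73.0°.

θ ≈ 73°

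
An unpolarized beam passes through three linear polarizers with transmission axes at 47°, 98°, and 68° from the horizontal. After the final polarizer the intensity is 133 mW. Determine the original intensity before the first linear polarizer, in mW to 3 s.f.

I₀ ≈ 896 mW

Unpolarized light through the first polarizer → I₁ = ½ I₀, now polarized at 47°.
I₂ = I₁ cos²(98° − 47°) = 0.5 I₀ · cos²(51°) = 0.198 I₀.
I₃ = I₂ cos²(68° − 98°) = 0.198 I₀ · cos²(30°) = 0.1485 I₀.
So 133 mW = 0.1485 I₀, giving I₀ = 133/0.1485 = 895.5 mW.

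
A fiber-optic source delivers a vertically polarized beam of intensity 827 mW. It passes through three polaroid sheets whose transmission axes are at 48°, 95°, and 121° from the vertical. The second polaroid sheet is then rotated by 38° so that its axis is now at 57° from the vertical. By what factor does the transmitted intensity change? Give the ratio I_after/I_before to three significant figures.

I_new/I_old ≈ 0.499

Before rotation:
I₁ = I₀ cos²(48° − 0°) = I₀ cos²(48°) = 0.4477 I₀.
I₂ = I₁ cos²(95° − 48°) = 0.4477 I₀ · cos²(47°) = 0.2083 I₀.
I₃ = I₂ cos²(121° − 95°) = 0.2083 I₀ · cos²(26°) = 0.1682 I₀.
After rotation:
I₁ = I₀ cos²(48° − 0°) = I₀ cos²(48°) = 0.4477 I₀.
I₂ = I₁ cos²(57° − 48°) = 0.4477 I₀ · cos²(9°) = 0.4368 I₀.
I₃ = I₂ cos²(121° − 57°) = 0.4368 I₀ · cos²(64°) = 0.08394 I₀.
Ratio = 0.08394 / 0.1682 = 0.4989.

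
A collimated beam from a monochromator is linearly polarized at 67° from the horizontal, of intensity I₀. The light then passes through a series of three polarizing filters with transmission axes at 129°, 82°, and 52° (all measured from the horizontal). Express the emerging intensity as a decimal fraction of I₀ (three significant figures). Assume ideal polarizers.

≈ 0.0769 I₀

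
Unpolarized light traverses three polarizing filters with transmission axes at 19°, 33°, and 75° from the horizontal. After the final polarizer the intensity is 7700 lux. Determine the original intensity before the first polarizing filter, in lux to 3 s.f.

Unpolarized light through the first polarizer → I₁ = ½ I₀, now polarized at 19°.
I₂ = I₁ cos²(33° − 19°) = 0.5 I₀ · cos²(14°) = 0.4707 I₀.
I₃ = I₂ cos²(75° − 33°) = 0.4707 I₀ · cos²(42°) = 0.26 I₀.
So 7700 lux = 0.26 I₀, giving I₀ = 7700/0.26 = 2.962e+04 lux.

I₀ ≈ 2.96e4 lux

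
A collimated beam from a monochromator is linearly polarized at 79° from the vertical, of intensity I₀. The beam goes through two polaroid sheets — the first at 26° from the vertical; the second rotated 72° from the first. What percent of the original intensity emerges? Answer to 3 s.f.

I₁ = I₀ cos²(26° − 79°) = I₀ cos²(53°) = 0.3622 I₀.
I₂ = I₁ cos²(72°) = 0.3622 · 0.09549 I₀ = 0.03459 I₀.
That is 3.459% of the incident intensity.

≈ 3.46%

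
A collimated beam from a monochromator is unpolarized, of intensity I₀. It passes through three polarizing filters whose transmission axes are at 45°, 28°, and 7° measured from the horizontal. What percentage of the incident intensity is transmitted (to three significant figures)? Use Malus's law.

≈ 39.9%

Unpolarized light through the first polarizer → I₁ = ½ I₀, now polarized at 45°.
I₂ = I₁ cos²(28° − 45°) = 0.5 I₀ · cos²(17°) = 0.4573 I₀.
I₃ = I₂ cos²(7° − 28°) = 0.4573 I₀ · cos²(21°) = 0.3985 I₀.
That is 39.85% of the incident intensity.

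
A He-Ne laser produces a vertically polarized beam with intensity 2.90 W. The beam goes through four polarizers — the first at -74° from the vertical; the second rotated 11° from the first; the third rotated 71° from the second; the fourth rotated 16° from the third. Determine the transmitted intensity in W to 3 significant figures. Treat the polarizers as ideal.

I₁ = 2.90 W · cos²(74°) = 0.2203 W.
I₂ = I₁ · cos²(11°) = 0.2203 · 0.9636 = 0.2123 W.
I₃ = I₂ · cos²(71°) = 0.2123 · 0.106 = 0.0225 W.
I₄ = I₃ · cos²(16°) = 0.0225 · 0.924 = 0.02079 W.

I ≈ 0.0208 W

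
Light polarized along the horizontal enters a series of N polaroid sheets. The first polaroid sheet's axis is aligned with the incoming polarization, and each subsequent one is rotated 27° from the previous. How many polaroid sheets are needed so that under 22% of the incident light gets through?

First polarizer is aligned with the polarization: full transmission.
Each further stage multiplies by cos²(27°) = 0.7939.
After N polarizers: T = 0.7939^(N−1). Require T < 0.22 ⇒ N−1 > ln(0.22)/ln(0.7939) = 6.56, so N−1 ≥ 7 and N = 8.
Check: N=8 gives T = 0.1988 < 0.22; N=7 gives T = 0.2504.

N = 8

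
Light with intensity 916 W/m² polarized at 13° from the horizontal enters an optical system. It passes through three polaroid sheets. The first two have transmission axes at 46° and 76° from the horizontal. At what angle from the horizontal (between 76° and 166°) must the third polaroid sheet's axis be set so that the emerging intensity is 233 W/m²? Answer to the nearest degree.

θ ≈ 122°

I₁ = I₀ cos²(46° − 13°) = I₀ cos²(33°) = 0.7034 I₀.
I₂ = I₁ cos²(76° − 46°) = 0.7034 I₀ · cos²(30°) = 0.5275 I₀.
Target fraction: 233 / 916 W/m² = 0.2544 of I₀.
Need I₃/I₀ = 0.2544, so cos²(θ − 76°) = 0.2544 / 0.5275 = 0.4822.
θ − 76° = arccos(√0.4822) = 46.0°, giving θ ≈ 76 + 46.0 = 122.0°.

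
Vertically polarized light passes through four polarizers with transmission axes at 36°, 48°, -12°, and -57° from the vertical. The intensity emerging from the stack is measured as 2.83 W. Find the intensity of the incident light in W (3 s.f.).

I₁ = I₀ cos²(36° − 0°) = I₀ cos²(36°) = 0.6545 I₀.
I₂ = I₁ cos²(48° − 36°) = 0.6545 I₀ · cos²(12°) = 0.6262 I₀.
I₃ = I₂ cos²(-12° − 48°) = 0.6262 I₀ · cos²(60°) = 0.1566 I₀.
I₄ = I₃ cos²(-57° + 12°) = 0.1566 I₀ · cos²(45°) = 0.07828 I₀.
So 2.83 W = 0.07828 I₀, giving I₀ = 2.83/0.07828 = 36.15 W.

I₀ ≈ 36.2 W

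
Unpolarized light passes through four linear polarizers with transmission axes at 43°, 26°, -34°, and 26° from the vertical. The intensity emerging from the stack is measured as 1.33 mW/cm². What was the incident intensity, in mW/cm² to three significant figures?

I₀ ≈ 46.5 mW/cm²

Unpolarized light through the first polarizer → I₁ = ½ I₀, now polarized at 43°.
I₂ = I₁ cos²(26° − 43°) = 0.5 I₀ · cos²(17°) = 0.4573 I₀.
I₃ = I₂ cos²(-34° − 26°) = 0.4573 I₀ · cos²(60°) = 0.1143 I₀.
I₄ = I₃ cos²(26° + 34°) = 0.1143 I₀ · cos²(60°) = 0.02858 I₀.
So 1.33 mW/cm² = 0.02858 I₀, giving I₀ = 1.33/0.02858 = 46.54 mW/cm².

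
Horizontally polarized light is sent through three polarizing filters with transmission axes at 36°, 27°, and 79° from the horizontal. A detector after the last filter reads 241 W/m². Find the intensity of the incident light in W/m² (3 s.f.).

I₀ ≈ 996 W/m²

I₁ = I₀ cos²(36° − 0°) = I₀ cos²(36°) = 0.6545 I₀.
I₂ = I₁ cos²(27° − 36°) = 0.6545 I₀ · cos²(9°) = 0.6385 I₀.
I₃ = I₂ cos²(79° − 27°) = 0.6385 I₀ · cos²(52°) = 0.242 I₀.
So 241 W/m² = 0.242 I₀, giving I₀ = 241/0.242 = 995.8 W/m².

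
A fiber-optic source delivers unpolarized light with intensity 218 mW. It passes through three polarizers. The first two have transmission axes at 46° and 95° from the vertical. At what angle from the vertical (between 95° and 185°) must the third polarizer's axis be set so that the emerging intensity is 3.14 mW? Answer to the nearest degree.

Unpolarized light through the first polarizer → I₁ = ½ I₀, now polarized at 46°.
I₂ = I₁ cos²(95° − 46°) = 0.5 I₀ · cos²(49°) = 0.2152 I₀.
Target fraction: 3.14 / 218 mW = 0.0144 of I₀.
Need I₃/I₀ = 0.0144, so cos²(θ − 95°) = 0.0144 / 0.2152 = 0.06693.
θ − 95° = arccos(√0.06693) = 75.0°, giving θ ≈ 95 + 75.0 = 170.0°.

θ ≈ 170°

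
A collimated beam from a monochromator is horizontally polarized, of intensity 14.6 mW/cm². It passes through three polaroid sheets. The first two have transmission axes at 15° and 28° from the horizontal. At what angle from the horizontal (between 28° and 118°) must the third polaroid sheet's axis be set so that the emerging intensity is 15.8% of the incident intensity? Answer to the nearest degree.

I₁ = I₀ cos²(15° − 0°) = I₀ cos²(15°) = 0.933 I₀.
I₂ = I₁ cos²(28° − 15°) = 0.933 I₀ · cos²(13°) = 0.8858 I₀.
Need I₃/I₀ = 0.158, so cos²(θ − 28°) = 0.158 / 0.8858 = 0.1784.
θ − 28° = arccos(√0.1784) = 65.0°, giving θ ≈ 28 + 65.0 = 93.0°.

θ ≈ 93°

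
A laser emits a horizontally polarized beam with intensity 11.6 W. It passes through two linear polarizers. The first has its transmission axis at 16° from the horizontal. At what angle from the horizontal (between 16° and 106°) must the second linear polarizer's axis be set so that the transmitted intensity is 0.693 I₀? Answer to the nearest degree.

By Malus's law, I₁ = I₀ cos²(16° − 0°) = I₀ cos²(16°) = 0.924 I₀.
Need I₂/I₀ = 0.693, so cos²(θ − 16°) = 0.693 / 0.924 = 0.75.
θ − 16° = arccos(√0.75) = 30.0°, giving θ ≈ 16 + 30.0 = 46.0°.

θ ≈ 46°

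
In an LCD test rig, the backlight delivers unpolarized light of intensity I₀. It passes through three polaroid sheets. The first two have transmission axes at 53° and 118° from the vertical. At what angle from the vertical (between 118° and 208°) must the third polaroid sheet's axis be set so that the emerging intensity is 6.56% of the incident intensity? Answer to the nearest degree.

θ ≈ 149°

Unpolarized light through the first polarizer → I₁ = ½ I₀, now polarized at 53°.
I₂ = I₁ cos²(118° − 53°) = 0.5 I₀ · cos²(65°) = 0.0893 I₀.
Need I₃/I₀ = 0.0656, so cos²(θ − 118°) = 0.0656 / 0.0893 = 0.7346.
θ − 118° = arccos(√0.7346) = 31.0°, giving θ ≈ 118 + 31.0 = 149.0°.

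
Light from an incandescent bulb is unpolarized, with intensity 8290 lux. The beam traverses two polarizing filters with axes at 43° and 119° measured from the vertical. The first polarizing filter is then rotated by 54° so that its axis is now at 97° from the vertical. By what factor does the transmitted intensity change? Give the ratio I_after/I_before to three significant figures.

I_new/I_old ≈ 14.7

Before rotation:
Unpolarized light through the first polarizer → I₁ = ½ I₀, now polarized at 43°.
I₂ = I₁ cos²(119° − 43°) = 0.5 I₀ · cos²(76°) = 0.02926 I₀.
After rotation:
Unpolarized light through the first polarizer → I₁ = ½ I₀, now polarized at 97°.
I₂ = I₁ cos²(119° − 97°) = 0.5 I₀ · cos²(22°) = 0.4298 I₀.
Ratio = 0.4298 / 0.02926 = 14.69.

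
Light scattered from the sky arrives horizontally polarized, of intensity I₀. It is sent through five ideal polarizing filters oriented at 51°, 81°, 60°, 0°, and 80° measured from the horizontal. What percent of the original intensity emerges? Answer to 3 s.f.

≈ 0.195%

I₁ = I₀ cos²(51° − 0°) = I₀ cos²(51°) = 0.396 I₀.
I₂ = I₁ cos²(81° − 51°) = 0.396 I₀ · cos²(30°) = 0.297 I₀.
I₃ = I₂ cos²(60° − 81°) = 0.297 I₀ · cos²(21°) = 0.2589 I₀.
I₄ = I₃ cos²(0° − 60°) = 0.2589 I₀ · cos²(60°) = 0.06472 I₀.
I₅ = I₄ cos²(80° − 0°) = 0.06472 I₀ · cos²(80°) = 0.001952 I₀.
That is 0.1952% of the incident intensity.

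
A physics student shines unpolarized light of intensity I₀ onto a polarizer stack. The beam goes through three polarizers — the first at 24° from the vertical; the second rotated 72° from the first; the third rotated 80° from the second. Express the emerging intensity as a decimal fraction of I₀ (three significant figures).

≈ 0.00144 I₀

Unpolarized light through the first polarizer → I₁ = ½ I₀, now polarized at 24°.
I₂ = I₁ cos²(72°) = 0.5 · 0.09549 I₀ = 0.04775 I₀.
I₃ = I₂ cos²(80°) = 0.04775 · 0.03015 I₀ = 0.00144 I₀.
Transmitted fraction = 0.00144.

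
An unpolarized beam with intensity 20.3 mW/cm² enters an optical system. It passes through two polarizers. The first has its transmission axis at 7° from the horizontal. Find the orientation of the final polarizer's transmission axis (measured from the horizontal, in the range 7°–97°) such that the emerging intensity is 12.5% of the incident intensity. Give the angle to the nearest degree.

θ ≈ 67°

Unpolarized light through the first polarizer → I₁ = ½ I₀, now polarized at 7°.
Need I₂/I₀ = 0.125, so cos²(θ − 7°) = 0.125 / 0.5 = 0.25.
θ − 7° = arccos(√0.25) = 60.0°, giving θ ≈ 7 + 60.0 = 67.0°.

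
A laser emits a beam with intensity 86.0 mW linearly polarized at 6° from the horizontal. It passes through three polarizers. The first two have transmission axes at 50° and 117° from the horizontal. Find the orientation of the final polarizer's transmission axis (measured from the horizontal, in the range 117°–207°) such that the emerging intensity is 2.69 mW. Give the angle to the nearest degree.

By Malus's law, I₁ = I₀ cos²(50° − 6°) = I₀ cos²(44°) = 0.5174 I₀.
I₂ = I₁ cos²(117° − 50°) = 0.5174 I₀ · cos²(67°) = 0.079 I₀.
Target fraction: 2.69 / 86.0 mW = 0.03128 of I₀.
Need I₃/I₀ = 0.03128, so cos²(θ − 117°) = 0.03128 / 0.079 = 0.3959.
θ − 117° = arccos(√0.3959) = 51.0°, giving θ ≈ 117 + 51.0 = 168.0°.

θ ≈ 168°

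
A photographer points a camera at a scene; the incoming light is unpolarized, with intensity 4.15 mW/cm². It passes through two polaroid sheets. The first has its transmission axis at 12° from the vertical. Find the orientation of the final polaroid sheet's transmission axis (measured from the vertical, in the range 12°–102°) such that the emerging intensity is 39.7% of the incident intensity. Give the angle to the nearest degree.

θ ≈ 39°

Unpolarized light through the first polarizer → I₁ = ½ I₀, now polarized at 12°.
Need I₂/I₀ = 0.397, so cos²(θ − 12°) = 0.397 / 0.5 = 0.794.
θ − 12° = arccos(√0.794) = 27.0°, giving θ ≈ 12 + 27.0 = 39.0°.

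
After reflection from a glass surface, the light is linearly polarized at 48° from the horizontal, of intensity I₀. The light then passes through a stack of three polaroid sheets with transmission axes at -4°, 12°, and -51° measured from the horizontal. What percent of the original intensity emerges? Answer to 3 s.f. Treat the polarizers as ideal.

≈ 7.22%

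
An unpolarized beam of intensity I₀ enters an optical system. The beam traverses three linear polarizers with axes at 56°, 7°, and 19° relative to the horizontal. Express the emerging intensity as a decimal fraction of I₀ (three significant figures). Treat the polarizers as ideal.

≈ 0.206 I₀

Unpolarized light through the first polarizer → I₁ = ½ I₀, now polarized at 56°.
I₂ = I₁ cos²(7° − 56°) = 0.5 I₀ · cos²(49°) = 0.2152 I₀.
I₃ = I₂ cos²(19° − 7°) = 0.2152 I₀ · cos²(12°) = 0.2059 I₀.
Transmitted fraction = 0.2059.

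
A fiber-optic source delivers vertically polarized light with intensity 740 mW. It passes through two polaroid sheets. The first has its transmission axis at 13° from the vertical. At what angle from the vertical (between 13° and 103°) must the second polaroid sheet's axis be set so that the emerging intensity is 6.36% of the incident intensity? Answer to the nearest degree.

I₁ = I₀ cos²(13° − 0°) = I₀ cos²(13°) = 0.9494 I₀.
Need I₂/I₀ = 0.0636, so cos²(θ − 13°) = 0.0636 / 0.9494 = 0.06699.
θ − 13° = arccos(√0.06699) = 75.0°, giving θ ≈ 13 + 75.0 = 88.0°.

θ ≈ 88°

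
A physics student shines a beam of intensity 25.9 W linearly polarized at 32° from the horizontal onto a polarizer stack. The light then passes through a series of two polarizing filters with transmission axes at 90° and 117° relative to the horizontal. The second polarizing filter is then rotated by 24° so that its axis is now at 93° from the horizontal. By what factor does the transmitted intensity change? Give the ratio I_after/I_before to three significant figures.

I_new/I_old ≈ 1.26

Before rotation:
I₁ = I₀ cos²(90° − 32°) = I₀ cos²(58°) = 0.2808 I₀.
I₂ = I₁ cos²(117° − 90°) = 0.2808 I₀ · cos²(27°) = 0.2229 I₀.
After rotation:
I₁ = I₀ cos²(90° − 32°) = I₀ cos²(58°) = 0.2808 I₀.
I₂ = I₁ cos²(93° − 90°) = 0.2808 I₀ · cos²(3°) = 0.28 I₀.
Ratio = 0.28 / 0.2229 = 1.256.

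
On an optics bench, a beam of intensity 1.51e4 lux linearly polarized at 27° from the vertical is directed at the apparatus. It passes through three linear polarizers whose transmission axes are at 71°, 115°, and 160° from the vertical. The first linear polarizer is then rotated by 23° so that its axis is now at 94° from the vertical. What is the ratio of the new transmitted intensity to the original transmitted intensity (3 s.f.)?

I_new/I_old ≈ 0.497

Before rotation:
By Malus's law, I₁ = I₀ cos²(71° − 27°) = I₀ cos²(44°) = 0.5174 I₀.
I₂ = I₁ cos²(115° − 71°) = 0.5174 I₀ · cos²(44°) = 0.2678 I₀.
I₃ = I₂ cos²(160° − 115°) = 0.2678 I₀ · cos²(45°) = 0.1339 I₀.
After rotation:
I₁ = I₀ cos²(94° − 27°) = I₀ cos²(67°) = 0.1527 I₀.
I₂ = I₁ cos²(115° − 94°) = 0.1527 I₀ · cos²(21°) = 0.1331 I₀.
I₃ = I₂ cos²(160° − 115°) = 0.1331 I₀ · cos²(45°) = 0.06653 I₀.
Ratio = 0.06653 / 0.1339 = 0.497.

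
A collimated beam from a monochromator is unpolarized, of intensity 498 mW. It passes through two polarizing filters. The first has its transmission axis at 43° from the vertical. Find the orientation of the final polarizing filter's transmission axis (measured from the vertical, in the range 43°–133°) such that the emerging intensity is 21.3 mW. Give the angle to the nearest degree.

Unpolarized light through the first polarizer → I₁ = ½ I₀, now polarized at 43°.
Target fraction: 21.3 / 498 mW = 0.04277 of I₀.
Need I₂/I₀ = 0.04277, so cos²(θ − 43°) = 0.04277 / 0.5 = 0.08554.
θ − 43° = arccos(√0.08554) = 73.0°, giving θ ≈ 43 + 73.0 = 116.0°.

θ ≈ 116°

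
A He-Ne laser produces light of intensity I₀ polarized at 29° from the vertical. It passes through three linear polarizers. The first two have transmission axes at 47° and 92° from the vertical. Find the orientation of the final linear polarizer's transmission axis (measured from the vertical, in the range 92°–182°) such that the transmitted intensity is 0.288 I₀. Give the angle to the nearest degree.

θ ≈ 129°

By Malus's law, I₁ = I₀ cos²(47° − 29°) = I₀ cos²(18°) = 0.9045 I₀.
I₂ = I₁ cos²(92° − 47°) = 0.9045 I₀ · cos²(45°) = 0.4523 I₀.
Need I₃/I₀ = 0.288, so cos²(θ − 92°) = 0.288 / 0.4523 = 0.6368.
θ − 92° = arccos(√0.6368) = 37.1°, giving θ ≈ 92 + 37.1 = 129.1°.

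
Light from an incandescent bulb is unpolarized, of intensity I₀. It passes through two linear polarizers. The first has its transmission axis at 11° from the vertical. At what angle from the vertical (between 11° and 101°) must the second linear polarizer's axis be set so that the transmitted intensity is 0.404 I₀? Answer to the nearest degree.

Unpolarized light through the first polarizer → I₁ = ½ I₀, now polarized at 11°.
Need I₂/I₀ = 0.404, so cos²(θ − 11°) = 0.404 / 0.5 = 0.808.
θ − 11° = arccos(√0.808) = 26.0°, giving θ ≈ 11 + 26.0 = 37.0°.

θ ≈ 37°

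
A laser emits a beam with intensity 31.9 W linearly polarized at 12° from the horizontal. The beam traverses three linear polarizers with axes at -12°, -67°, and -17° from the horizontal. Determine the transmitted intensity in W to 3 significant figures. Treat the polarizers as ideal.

I ≈ 3.62 W

By Malus's law, I₁ = 31.9 W · cos²(24°) = 26.62 W.
I₂ = I₁ · cos²(55°) = 26.62 · 0.329 = 8.759 W.
I₃ = I₂ · cos²(50°) = 8.759 · 0.4132 = 3.619 W.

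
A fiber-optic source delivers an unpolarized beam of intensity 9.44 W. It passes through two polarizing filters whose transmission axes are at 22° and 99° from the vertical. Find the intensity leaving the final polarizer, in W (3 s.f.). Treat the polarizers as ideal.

Unpolarized light through the first polarizer → I₁ = 9.44 W/2 = 4.72 W, polarized at 22°.
I₂ = I₁ · cos²(77°) = 4.72 · 0.0506 = 0.2388 W.

I ≈ 0.239 W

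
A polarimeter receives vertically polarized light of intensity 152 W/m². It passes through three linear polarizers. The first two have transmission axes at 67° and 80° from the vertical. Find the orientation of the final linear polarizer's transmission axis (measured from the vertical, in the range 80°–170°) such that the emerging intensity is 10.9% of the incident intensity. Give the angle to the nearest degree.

By Malus's law, I₁ = I₀ cos²(67° − 0°) = I₀ cos²(67°) = 0.1527 I₀.
I₂ = I₁ cos²(80° − 67°) = 0.1527 I₀ · cos²(13°) = 0.1449 I₀.
Need I₃/I₀ = 0.109, so cos²(θ − 80°) = 0.109 / 0.1449 = 0.752.
θ − 80° = arccos(√0.752) = 29.9°, giving θ ≈ 80 + 29.9 = 109.9°.

θ ≈ 110°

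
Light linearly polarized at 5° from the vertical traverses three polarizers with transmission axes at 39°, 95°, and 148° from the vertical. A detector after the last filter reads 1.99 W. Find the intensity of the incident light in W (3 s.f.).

I₀ ≈ 25.6 W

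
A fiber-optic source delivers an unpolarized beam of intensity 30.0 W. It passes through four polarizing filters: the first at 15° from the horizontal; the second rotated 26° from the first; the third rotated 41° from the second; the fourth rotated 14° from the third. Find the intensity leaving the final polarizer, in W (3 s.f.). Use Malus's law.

Unpolarized light through the first polarizer → I₁ = 30.0 W/2 = 15 W, polarized at 15°.
I₂ = I₁ · cos²(26°) = 15 · 0.8078 = 12.12 W.
I₃ = I₂ · cos²(41°) = 12.12 · 0.5696 = 6.902 W.
I₄ = I₃ · cos²(14°) = 6.902 · 0.9415 = 6.498 W.

I ≈ 6.50 W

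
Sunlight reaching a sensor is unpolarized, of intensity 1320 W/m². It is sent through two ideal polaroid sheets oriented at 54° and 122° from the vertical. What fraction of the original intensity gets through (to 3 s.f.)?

I/I₀ ≈ 0.0702

Unpolarized light through the first polarizer → I₁ = 1320 W/m²/2 = 660 W/m², polarized at 54°.
I₂ = I₁ · cos²(68°) = 660 · 0.1403 = 92.62 W/m².
Transmitted fraction = 0.07017.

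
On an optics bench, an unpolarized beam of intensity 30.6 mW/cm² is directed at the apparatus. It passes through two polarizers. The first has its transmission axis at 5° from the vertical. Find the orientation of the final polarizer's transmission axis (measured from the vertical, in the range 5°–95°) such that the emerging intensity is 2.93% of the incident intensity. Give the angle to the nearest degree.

Unpolarized light through the first polarizer → I₁ = ½ I₀, now polarized at 5°.
Need I₂/I₀ = 0.0293, so cos²(θ − 5°) = 0.0293 / 0.5 = 0.0586.
θ − 5° = arccos(√0.0586) = 76.0°, giving θ ≈ 5 + 76.0 = 81.0°.

θ ≈ 81°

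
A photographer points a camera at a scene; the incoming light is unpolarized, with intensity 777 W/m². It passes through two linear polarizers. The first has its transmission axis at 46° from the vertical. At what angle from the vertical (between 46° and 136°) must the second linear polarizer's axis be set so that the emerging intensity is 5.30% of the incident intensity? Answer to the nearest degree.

θ ≈ 117°

Unpolarized light through the first polarizer → I₁ = ½ I₀, now polarized at 46°.
Need I₂/I₀ = 0.053, so cos²(θ − 46°) = 0.053 / 0.5 = 0.106.
θ − 46° = arccos(√0.106) = 71.0°, giving θ ≈ 46 + 71.0 = 117.0°.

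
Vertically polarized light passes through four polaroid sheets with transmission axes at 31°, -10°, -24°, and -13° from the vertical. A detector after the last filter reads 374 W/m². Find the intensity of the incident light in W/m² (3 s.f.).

I₀ ≈ 985 W/m²

By Malus's law, I₁ = I₀ cos²(31° − 0°) = I₀ cos²(31°) = 0.7347 I₀.
I₂ = I₁ cos²(-10° − 31°) = 0.7347 I₀ · cos²(41°) = 0.4185 I₀.
I₃ = I₂ cos²(-24° + 10°) = 0.4185 I₀ · cos²(14°) = 0.394 I₀.
I₄ = I₃ cos²(-13° + 24°) = 0.394 I₀ · cos²(11°) = 0.3797 I₀.
So 374 W/m² = 0.3797 I₀, giving I₀ = 374/0.3797 = 985.1 W/m².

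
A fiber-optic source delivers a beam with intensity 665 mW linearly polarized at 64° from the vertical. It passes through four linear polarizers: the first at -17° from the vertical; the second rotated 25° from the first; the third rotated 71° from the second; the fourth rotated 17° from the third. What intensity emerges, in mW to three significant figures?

I ≈ 1.30 mW

By Malus's law, I₁ = 665 mW · cos²(81°) = 16.27 mW.
I₂ = I₁ · cos²(25°) = 16.27 · 0.8214 = 13.37 mW.
I₃ = I₂ · cos²(71°) = 13.37 · 0.106 = 1.417 mW.
I₄ = I₃ · cos²(17°) = 1.417 · 0.9145 = 1.296 mW.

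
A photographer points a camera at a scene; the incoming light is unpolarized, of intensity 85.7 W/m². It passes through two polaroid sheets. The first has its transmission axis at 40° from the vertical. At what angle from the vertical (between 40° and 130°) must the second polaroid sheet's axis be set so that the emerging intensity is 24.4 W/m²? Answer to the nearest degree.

Unpolarized light through the first polarizer → I₁ = ½ I₀, now polarized at 40°.
Target fraction: 24.4 / 85.7 W/m² = 0.2847 of I₀.
Need I₂/I₀ = 0.2847, so cos²(θ − 40°) = 0.2847 / 0.5 = 0.5694.
θ − 40° = arccos(√0.5694) = 41.0°, giving θ ≈ 40 + 41.0 = 81.0°.

θ ≈ 81°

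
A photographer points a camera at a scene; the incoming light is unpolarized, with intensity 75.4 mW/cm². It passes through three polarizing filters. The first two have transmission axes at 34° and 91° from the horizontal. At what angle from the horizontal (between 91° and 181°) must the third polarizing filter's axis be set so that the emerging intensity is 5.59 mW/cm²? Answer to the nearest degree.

θ ≈ 136°

Unpolarized light through the first polarizer → I₁ = ½ I₀, now polarized at 34°.
I₂ = I₁ cos²(91° − 34°) = 0.5 I₀ · cos²(57°) = 0.1483 I₀.
Target fraction: 5.59 / 75.4 mW/cm² = 0.07414 of I₀.
Need I₃/I₀ = 0.07414, so cos²(θ − 91°) = 0.07414 / 0.1483 = 0.4999.
θ − 91° = arccos(√0.4999) = 45.0°, giving θ ≈ 91 + 45.0 = 136.0°.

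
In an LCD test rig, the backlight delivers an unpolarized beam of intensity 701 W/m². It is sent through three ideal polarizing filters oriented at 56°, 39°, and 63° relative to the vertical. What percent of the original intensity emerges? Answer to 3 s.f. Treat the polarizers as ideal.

≈ 38.2%

Unpolarized light through the first polarizer → I₁ = 701 W/m²/2 = 350.5 W/m², polarized at 56°.
I₂ = I₁ · cos²(17°) = 350.5 · 0.9145 = 320.5 W/m².
I₃ = I₂ · cos²(24°) = 320.5 · 0.8346 = 267.5 W/m².
That is 38.16% of the incident intensity.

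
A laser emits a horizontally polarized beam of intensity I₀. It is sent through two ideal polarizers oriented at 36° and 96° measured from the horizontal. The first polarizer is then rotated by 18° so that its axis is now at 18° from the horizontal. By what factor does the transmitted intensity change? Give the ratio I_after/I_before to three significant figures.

I_new/I_old ≈ 0.239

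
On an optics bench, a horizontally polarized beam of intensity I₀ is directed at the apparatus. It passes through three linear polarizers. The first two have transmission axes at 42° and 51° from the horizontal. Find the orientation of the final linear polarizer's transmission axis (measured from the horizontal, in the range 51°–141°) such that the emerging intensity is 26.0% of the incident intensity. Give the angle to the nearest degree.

By Malus's law, I₁ = I₀ cos²(42° − 0°) = I₀ cos²(42°) = 0.5523 I₀.
I₂ = I₁ cos²(51° − 42°) = 0.5523 I₀ · cos²(9°) = 0.5387 I₀.
Need I₃/I₀ = 0.26, so cos²(θ − 51°) = 0.26 / 0.5387 = 0.4826.
θ − 51° = arccos(√0.4826) = 46.0°, giving θ ≈ 51 + 46.0 = 97.0°.

θ ≈ 97°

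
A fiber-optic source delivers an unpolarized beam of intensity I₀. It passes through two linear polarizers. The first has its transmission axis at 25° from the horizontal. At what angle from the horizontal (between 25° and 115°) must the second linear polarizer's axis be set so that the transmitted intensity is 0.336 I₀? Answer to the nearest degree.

Unpolarized light through the first polarizer → I₁ = ½ I₀, now polarized at 25°.
Need I₂/I₀ = 0.336, so cos²(θ − 25°) = 0.336 / 0.5 = 0.672.
θ − 25° = arccos(√0.672) = 34.9°, giving θ ≈ 25 + 34.9 = 59.9°.

θ ≈ 60°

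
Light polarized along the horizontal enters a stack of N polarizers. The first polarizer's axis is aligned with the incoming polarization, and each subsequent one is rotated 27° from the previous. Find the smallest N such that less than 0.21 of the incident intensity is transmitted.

N = 8

First polarizer is aligned with the polarization: full transmission.
Each further stage multiplies by cos²(27°) = 0.7939.
After N polarizers: T = 0.7939^(N−1). Require T < 0.21 ⇒ N−1 > ln(0.21)/ln(0.7939) = 6.76, so N−1 ≥ 7 and N = 8.
Check: N=8 gives T = 0.1988 < 0.21; N=7 gives T = 0.2504.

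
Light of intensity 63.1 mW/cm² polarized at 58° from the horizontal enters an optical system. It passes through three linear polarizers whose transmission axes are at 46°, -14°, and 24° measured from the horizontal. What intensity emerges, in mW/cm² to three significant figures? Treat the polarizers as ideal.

By Malus's law, I₁ = 63.1 mW/cm² · cos²(12°) = 60.37 mW/cm².
I₂ = I₁ · cos²(60°) = 60.37 · 0.25 = 15.09 mW/cm².
I₃ = I₂ · cos²(38°) = 15.09 · 0.621 = 9.372 mW/cm².

I ≈ 9.37 mW/cm²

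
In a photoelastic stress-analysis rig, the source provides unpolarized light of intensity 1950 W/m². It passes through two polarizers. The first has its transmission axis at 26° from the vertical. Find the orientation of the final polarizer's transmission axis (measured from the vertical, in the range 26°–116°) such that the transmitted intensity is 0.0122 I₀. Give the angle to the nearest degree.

Unpolarized light through the first polarizer → I₁ = ½ I₀, now polarized at 26°.
Need I₂/I₀ = 0.0122, so cos²(θ − 26°) = 0.0122 / 0.5 = 0.0244.
θ − 26° = arccos(√0.0244) = 81.0°, giving θ ≈ 26 + 81.0 = 107.0°.

θ ≈ 107°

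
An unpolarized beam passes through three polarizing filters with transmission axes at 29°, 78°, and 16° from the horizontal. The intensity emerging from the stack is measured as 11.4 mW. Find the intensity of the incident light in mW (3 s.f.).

I₀ ≈ 240 mW

Unpolarized light through the first polarizer → I₁ = ½ I₀, now polarized at 29°.
I₂ = I₁ cos²(78° − 29°) = 0.5 I₀ · cos²(49°) = 0.2152 I₀.
I₃ = I₂ cos²(16° − 78°) = 0.2152 I₀ · cos²(62°) = 0.04743 I₀.
So 11.4 mW = 0.04743 I₀, giving I₀ = 11.4/0.04743 = 240.3 mW.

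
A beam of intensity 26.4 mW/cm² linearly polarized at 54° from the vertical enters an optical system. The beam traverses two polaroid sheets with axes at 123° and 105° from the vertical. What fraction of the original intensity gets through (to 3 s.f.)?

I/I₀ ≈ 0.116

I₁ = 26.4 mW/cm² · cos²(69°) = 3.39 mW/cm².
I₂ = I₁ · cos²(18°) = 3.39 · 0.9045 = 3.067 mW/cm².
Transmitted fraction = 0.1162.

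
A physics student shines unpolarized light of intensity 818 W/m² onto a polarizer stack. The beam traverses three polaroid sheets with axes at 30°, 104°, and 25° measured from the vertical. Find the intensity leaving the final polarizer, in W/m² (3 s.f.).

I ≈ 1.13 W/m²

Unpolarized light through the first polarizer → I₁ = 818 W/m²/2 = 409 W/m², polarized at 30°.
I₂ = I₁ · cos²(74°) = 409 · 0.07598 = 31.07 W/m².
I₃ = I₂ · cos²(79°) = 31.07 · 0.03641 = 1.131 W/m².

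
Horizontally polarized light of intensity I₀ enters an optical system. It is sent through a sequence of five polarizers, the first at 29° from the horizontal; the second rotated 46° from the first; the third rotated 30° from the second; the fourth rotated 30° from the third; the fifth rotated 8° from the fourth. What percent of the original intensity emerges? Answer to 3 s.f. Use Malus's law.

By Malus's law, I₁ = I₀ cos²(29° − 0°) = I₀ cos²(29°) = 0.765 I₀.
I₂ = I₁ cos²(46°) = 0.765 · 0.4826 I₀ = 0.3691 I₀.
I₃ = I₂ cos²(30°) = 0.3691 · 0.75 I₀ = 0.2768 I₀.
I₄ = I₃ cos²(30°) = 0.2768 · 0.75 I₀ = 0.2076 I₀.
I₅ = I₄ cos²(8°) = 0.2076 · 0.9806 I₀ = 0.2036 I₀.
That is 20.36% of the incident intensity.

≈ 20.4%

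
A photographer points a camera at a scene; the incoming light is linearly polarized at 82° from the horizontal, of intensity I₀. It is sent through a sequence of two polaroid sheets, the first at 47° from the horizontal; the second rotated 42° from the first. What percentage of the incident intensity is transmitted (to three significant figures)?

I₁ = I₀ cos²(47° − 82°) = I₀ cos²(35°) = 0.671 I₀.
I₂ = I₁ cos²(42°) = 0.671 · 0.5523 I₀ = 0.3706 I₀.
That is 37.06% of the incident intensity.

≈ 37.1%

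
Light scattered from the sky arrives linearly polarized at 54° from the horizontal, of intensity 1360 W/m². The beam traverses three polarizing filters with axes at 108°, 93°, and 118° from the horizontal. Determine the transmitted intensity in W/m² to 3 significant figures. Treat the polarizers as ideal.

By Malus's law, I₁ = 1360 W/m² · cos²(54°) = 469.9 W/m².
I₂ = I₁ · cos²(15°) = 469.9 · 0.933 = 438.4 W/m².
I₃ = I₂ · cos²(25°) = 438.4 · 0.8214 = 360.1 W/m².

I ≈ 360 W/m²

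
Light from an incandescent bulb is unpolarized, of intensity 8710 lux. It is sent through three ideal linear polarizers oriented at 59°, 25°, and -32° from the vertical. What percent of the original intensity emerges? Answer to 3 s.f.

≈ 10.2%

Unpolarized light through the first polarizer → I₁ = 8710 lux/2 = 4355 lux, polarized at 59°.
I₂ = I₁ · cos²(34°) = 4355 · 0.6873 = 2993 lux.
I₃ = I₂ · cos²(57°) = 2993 · 0.2966 = 887.9 lux.
That is 10.19% of the incident intensity.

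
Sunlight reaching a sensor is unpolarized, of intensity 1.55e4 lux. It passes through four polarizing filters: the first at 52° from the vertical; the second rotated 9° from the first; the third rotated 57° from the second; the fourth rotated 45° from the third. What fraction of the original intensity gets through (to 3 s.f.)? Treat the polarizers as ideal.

I/I₀ ≈ 0.0723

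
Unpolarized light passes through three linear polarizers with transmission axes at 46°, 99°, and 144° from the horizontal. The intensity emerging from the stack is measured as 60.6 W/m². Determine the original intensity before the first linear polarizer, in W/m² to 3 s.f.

I₀ ≈ 669 W/m²

Unpolarized light through the first polarizer → I₁ = ½ I₀, now polarized at 46°.
I₂ = I₁ cos²(99° − 46°) = 0.5 I₀ · cos²(53°) = 0.1811 I₀.
I₃ = I₂ cos²(144° − 99°) = 0.1811 I₀ · cos²(45°) = 0.09055 I₀.
So 60.6 W/m² = 0.09055 I₀, giving I₀ = 60.6/0.09055 = 669.3 W/m².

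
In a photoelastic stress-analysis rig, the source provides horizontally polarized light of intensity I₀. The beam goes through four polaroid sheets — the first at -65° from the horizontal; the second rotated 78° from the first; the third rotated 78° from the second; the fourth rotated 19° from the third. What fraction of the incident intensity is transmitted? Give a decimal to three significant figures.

By Malus's law, I₁ = I₀ cos²(-65° − 0°) = I₀ cos²(65°) = 0.1786 I₀.
I₂ = I₁ cos²(78°) = 0.1786 · 0.04323 I₀ = 0.007721 I₀.
I₃ = I₂ cos²(78°) = 0.007721 · 0.04323 I₀ = 0.0003337 I₀.
I₄ = I₃ cos²(19°) = 0.0003337 · 0.894 I₀ = 0.0002984 I₀.
Transmitted fraction = 0.0002984.

≈ 0.000298 I₀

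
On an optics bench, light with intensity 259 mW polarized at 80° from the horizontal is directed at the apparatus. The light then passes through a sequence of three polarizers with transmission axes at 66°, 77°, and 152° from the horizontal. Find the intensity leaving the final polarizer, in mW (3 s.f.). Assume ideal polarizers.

I ≈ 15.7 mW

I₁ = 259 mW · cos²(14°) = 243.8 mW.
I₂ = I₁ · cos²(11°) = 243.8 · 0.9636 = 235 mW.
I₃ = I₂ · cos²(75°) = 235 · 0.06699 = 15.74 mW.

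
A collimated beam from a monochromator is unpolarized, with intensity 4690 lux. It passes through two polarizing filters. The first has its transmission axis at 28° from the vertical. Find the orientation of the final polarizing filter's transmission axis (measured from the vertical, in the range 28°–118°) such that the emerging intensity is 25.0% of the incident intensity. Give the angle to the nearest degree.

θ ≈ 73°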